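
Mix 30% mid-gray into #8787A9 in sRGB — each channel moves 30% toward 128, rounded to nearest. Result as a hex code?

#8787A9 is rgb(135, 135, 169).
Lerp each channel 30% toward 128:
  R: 135 − 2.1 = 132.9 → 133
  G: 135 − 2.1 = 132.9 → 133
  B: 169 + 0.3×(128−169) = 169 − 12.3 = 156.7 → 157
rgb(133, 133, 157) = #85859D.

#85859D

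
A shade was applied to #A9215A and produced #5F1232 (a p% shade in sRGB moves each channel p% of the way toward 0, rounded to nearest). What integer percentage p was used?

44%

#A9215A is rgb(169, 33, 90); #5F1232 is rgb(95, 18, 50).
On the R channel (widest range): 95 ≈ 169 + (p/100)(0 − 169), so p ≈ 100×(95 − 169)/(0 − 169) = -7400/-169 = 43.79.
p = 44 reproduces all three channels after rounding.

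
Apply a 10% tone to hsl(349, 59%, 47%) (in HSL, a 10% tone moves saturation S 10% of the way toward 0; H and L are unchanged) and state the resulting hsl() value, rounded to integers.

S moves 10% from 59 toward 0: 59 − 5.9 = 53.1 → 53.
H and L are unchanged.

hsl(349, 53%, 47%)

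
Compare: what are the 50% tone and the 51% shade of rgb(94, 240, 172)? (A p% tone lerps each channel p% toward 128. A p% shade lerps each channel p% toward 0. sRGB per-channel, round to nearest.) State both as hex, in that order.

#6fb896, #2e7654

50% tone:
  R: 94 + 0.5×(128−94) = 94 + 17 = 111 → 111
  G: 240 − 56 = 184 → 184
  B: 172 − 22 = 150 → 150
  → #6fb896
51% shade:
  R: 94 − 47.94 = 46.06 → 46
  G: 240 − 122.4 = 117.6 → 118
  B: 172 − 87.72 = 84.28 → 84
  → #2e7654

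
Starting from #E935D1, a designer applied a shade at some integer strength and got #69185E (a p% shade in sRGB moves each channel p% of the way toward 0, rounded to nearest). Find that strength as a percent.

#E935D1 is rgb(233, 53, 209); #69185E is rgb(105, 24, 94).
On the R channel (widest range): 105 ≈ 233 + (p/100)(0 − 233), so p ≈ 100×(105 − 233)/(0 − 233) = -12800/-233 = 54.94.
p = 55 reproduces all three channels after rounding.

55%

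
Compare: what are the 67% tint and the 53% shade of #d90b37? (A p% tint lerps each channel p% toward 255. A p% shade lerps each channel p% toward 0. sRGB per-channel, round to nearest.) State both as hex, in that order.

#d90b37 is rgb(217, 11, 55).
67% tint:
  R: 217 + 0.67×(255−217) = 217 + 25.46 = 242.46 → 242
  G: 11 + 163.48 = 174.48 → 174
  B: 55 + 134 = 189 → 189
  → #f2aebd
53% shade:
  R: 217 + 0.53×(0−217) = 217 − 115.01 = 101.99 → 102
  G: 11 + 0.53×(0−11) = 11 − 5.83 = 5.17 → 5
  B: 55 + 0.53×(0−55) = 55 − 29.15 = 25.85 → 26
  → #66051a

#f2aebd, #66051a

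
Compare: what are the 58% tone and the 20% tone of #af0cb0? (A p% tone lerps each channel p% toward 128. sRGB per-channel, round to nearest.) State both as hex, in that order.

#af0cb0 is rgb(175, 12, 176).
58% tone:
  R: 175 − 27.26 = 147.74 → 148
  G: 12 + 0.58×(128−12) = 12 + 67.28 = 79.28 → 79
  B: 176 + 0.58×(128−176) = 176 − 27.84 = 148.16 → 148
  → #944f94
20% tone:
  R: 175 − 9.4 = 165.6 → 166
  G: 12 + 23.2 = 35.2 → 35
  B: 176 − 9.6 = 166.4 → 166
  → #a623a6

#944f94, #a623a6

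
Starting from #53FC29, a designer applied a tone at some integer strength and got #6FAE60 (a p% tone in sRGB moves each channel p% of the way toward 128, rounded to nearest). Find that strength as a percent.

63%

#53FC29 is rgb(83, 252, 41); #6FAE60 is rgb(111, 174, 96).
On the G channel (widest range): 174 ≈ 252 + (p/100)(128 − 252), so p ≈ 100×(174 − 252)/(128 − 252) = -7800/-124 = 62.90.
p = 63 reproduces all three channels after rounding.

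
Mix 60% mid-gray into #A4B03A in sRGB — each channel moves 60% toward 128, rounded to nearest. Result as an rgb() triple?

rgb(142, 147, 100)

#A4B03A is rgb(164, 176, 58).
A 60% tone moves each channel 60% toward 128:
  R: 164 − 21.6 = 142.4 → 142
  G: 176 − 28.8 = 147.2 → 147
  B: 58 + 0.6×(128−58) = 58 + 42 = 100 → 100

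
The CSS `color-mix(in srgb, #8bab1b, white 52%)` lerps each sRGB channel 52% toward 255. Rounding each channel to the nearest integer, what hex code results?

#8bab1b is rgb(139, 171, 27).
Per channel, c → c + 0.52(255 − c):
  R: 139 + 60.32 = 199.32 → 199
  G: 171 + 43.68 = 214.68 → 215
  B: 27 + 0.52×(255−27) = 27 + 118.56 = 145.56 → 146
rgb(199, 215, 146) = #c7d792.

#c7d792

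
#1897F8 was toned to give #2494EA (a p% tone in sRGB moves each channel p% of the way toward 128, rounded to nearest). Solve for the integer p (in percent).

12%

#1897F8 is rgb(24, 151, 248); #2494EA is rgb(36, 148, 234).
On the B channel (widest range): 234 ≈ 248 + (p/100)(128 − 248), so p ≈ 100×(234 − 248)/(128 − 248) = -1400/-120 = 11.67.
p = 12 reproduces all three channels after rounding.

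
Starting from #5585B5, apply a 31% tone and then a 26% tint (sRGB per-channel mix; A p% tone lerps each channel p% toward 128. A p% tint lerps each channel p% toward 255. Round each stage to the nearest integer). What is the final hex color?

#8BA3BC

#5585B5 is rgb(85, 133, 181).
Per channel, c → c + 0.31(128 − c):
  R: 85 + 13.33 = 98.33 → 98
  G: 133 + 0.31×(128−133) = 133 − 1.55 = 131.45 → 131
  B: 181 − 16.43 = 164.57 → 165
After the tone: rgb(98, 131, 165) = #6283A5.
Per channel, c → c + 0.26(255 − c):
  R: 98 + 0.26×(255−98) = 98 + 40.82 = 138.82 → 139
  G: 131 + 32.24 = 163.24 → 163
  B: 165 + 0.26×(255−165) = 165 + 23.4 = 188.4 → 188
rgb(139, 163, 188) = #8BA3BC.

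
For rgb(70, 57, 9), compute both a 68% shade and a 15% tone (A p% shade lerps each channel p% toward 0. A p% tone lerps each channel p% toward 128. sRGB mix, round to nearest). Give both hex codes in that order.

#161203, #4f441b

68% shade:
  R: 70 + 0.68×(0−70) = 70 − 47.6 = 22.4 → 22
  G: 57 + 0.68×(0−57) = 57 − 38.76 = 18.24 → 18
  B: 9 + 0.68×(0−9) = 9 − 6.12 = 2.88 → 3
  → #161203
15% tone:
  R: 70 + 8.7 = 78.7 → 79
  G: 57 + 0.15×(128−57) = 57 + 10.65 = 67.65 → 68
  B: 9 + 17.85 = 26.85 → 27
  → #4f441b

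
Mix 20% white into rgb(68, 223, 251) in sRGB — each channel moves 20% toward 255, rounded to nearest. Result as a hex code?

A 20% tint moves each channel 20% toward 255:
  R: 68 + 0.2×(255−68) = 68 + 37.4 = 105.4 → 105
  G: 223 + 6.4 = 229.4 → 229
  B: 251 + 0.2×(255−251) = 251 + 0.8 = 251.8 → 252
rgb(105, 229, 252) = #69e5fc.

#69e5fc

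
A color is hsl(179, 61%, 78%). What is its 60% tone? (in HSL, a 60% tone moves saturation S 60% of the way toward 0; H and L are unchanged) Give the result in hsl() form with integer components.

hsl(179, 24%, 78%)

S moves 60% from 61 toward 0: 61 − 36.6 = 24.4 → 24.
H and L are unchanged.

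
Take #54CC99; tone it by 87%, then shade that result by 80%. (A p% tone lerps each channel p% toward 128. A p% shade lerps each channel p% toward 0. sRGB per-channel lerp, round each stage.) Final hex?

#181C1A

#54CC99 is rgb(84, 204, 153).
Per channel, c → c + 0.87(128 − c):
  R: 84 + 38.28 = 122.28 → 122
  G: 204 − 66.12 = 137.88 → 138
  B: 153 + 0.87×(128−153) = 153 − 21.75 = 131.25 → 131
After the tone: rgb(122, 138, 131) = #7A8A83.
Lerp each channel 80% toward 0:
  R: 122 + 0.8×(0−122) = 122 − 97.6 = 24.4 → 24
  G: 138 − 110.4 = 27.6 → 28
  B: 131 − 104.8 = 26.2 → 26
rgb(24, 28, 26) = #181C1A.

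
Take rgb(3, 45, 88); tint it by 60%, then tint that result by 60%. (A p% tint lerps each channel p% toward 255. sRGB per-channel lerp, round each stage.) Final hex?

Lerp each channel 60% toward 255:
  R: 3 + 0.6×(255−3) = 3 + 151.2 = 154.2 → 154
  G: 45 + 126 = 171 → 171
  B: 88 + 100.2 = 188.2 → 188
After the tint: rgb(154, 171, 188) = #9aabbc.
Lerp each channel 60% toward 255:
  R: 154 + 60.6 = 214.6 → 215
  G: 171 + 0.6×(255−171) = 171 + 50.4 = 221.4 → 221
  B: 188 + 0.6×(255−188) = 188 + 40.2 = 228.2 → 228
rgb(215, 221, 228) = #d7dde4.

#d7dde4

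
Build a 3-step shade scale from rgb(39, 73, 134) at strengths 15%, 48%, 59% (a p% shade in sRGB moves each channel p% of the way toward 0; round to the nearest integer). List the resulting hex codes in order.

#213e72, #142646, #101e37

15%: (39 − 5.85 = 33.15→33, 73 − 10.95 = 62.05→62, 134 − 20.1 = 113.9→114) → #213e72
48%: (39 − 18.72 = 20.28→20, 73 − 35.04 = 37.96→38, 134 − 64.32 = 69.68→70) → #142646
59%: (39 − 23.01 = 15.99→16, 73 − 43.07 = 29.93→30, 134 − 79.06 = 54.94→55) → #101e37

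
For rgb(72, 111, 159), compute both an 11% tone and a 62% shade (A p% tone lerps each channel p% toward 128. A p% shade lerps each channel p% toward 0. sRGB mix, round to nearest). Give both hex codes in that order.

11% tone:
  R: 72 + 0.11×(128−72) = 72 + 6.16 = 78.16 → 78
  G: 111 + 1.87 = 112.87 → 113
  B: 159 − 3.41 = 155.59 → 156
  → #4E719C
62% shade:
  R: 72 − 44.64 = 27.36 → 27
  G: 111 + 0.62×(0−111) = 111 − 68.82 = 42.18 → 42
  B: 159 + 0.62×(0−159) = 159 − 98.58 = 60.42 → 60
  → #1B2A3C

#4E719C, #1B2A3C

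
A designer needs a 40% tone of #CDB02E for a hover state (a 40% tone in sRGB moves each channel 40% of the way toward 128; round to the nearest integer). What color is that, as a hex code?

#CDB02E is rgb(205, 176, 46).
Lerp each channel 40% toward 128:
  R: 205 + 0.4×(128−205) = 205 − 30.8 = 174.2 → 174
  G: 176 − 19.2 = 156.8 → 157
  B: 46 + 32.8 = 78.8 → 79
rgb(174, 157, 79) = #AE9D4F.

#AE9D4F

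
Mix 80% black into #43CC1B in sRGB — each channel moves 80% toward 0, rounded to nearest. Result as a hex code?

#0D2905

#43CC1B is rgb(67, 204, 27).
Lerp each channel 80% toward 0:
  R: 67 − 53.6 = 13.4 → 13
  G: 204 − 163.2 = 40.8 → 41
  B: 27 + 0.8×(0−27) = 27 − 21.6 = 5.4 → 5
rgb(13, 41, 5) = #0D2905.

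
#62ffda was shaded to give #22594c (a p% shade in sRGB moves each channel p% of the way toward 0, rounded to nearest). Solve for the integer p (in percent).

#62ffda is rgb(98, 255, 218); #22594c is rgb(34, 89, 76).
On the G channel (widest range): 89 ≈ 255 + (p/100)(0 − 255), so p ≈ 100×(89 − 255)/(0 − 255) = -16600/-255 = 65.10.
p = 65 reproduces all three channels after rounding.

65%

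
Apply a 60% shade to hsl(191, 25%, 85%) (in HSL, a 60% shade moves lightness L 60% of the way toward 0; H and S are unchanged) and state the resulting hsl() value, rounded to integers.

L moves 60% from 85 toward 0: 85 − 51 = 34 → 34.
H and S are unchanged.

hsl(191, 25%, 34%)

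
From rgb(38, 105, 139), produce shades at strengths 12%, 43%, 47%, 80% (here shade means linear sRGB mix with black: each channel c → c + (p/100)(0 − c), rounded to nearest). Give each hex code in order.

12%: (38 − 4.56 = 33.44→33, 105 − 12.6 = 92.4→92, 139 − 16.68 = 122.32→122) → #215C7A
43%: (38 − 16.34 = 21.66→22, 105 − 45.15 = 59.85→60, 139 − 59.77 = 79.23→79) → #163C4F
47%: (38 − 17.86 = 20.14→20, 105 − 49.35 = 55.65→56, 139 − 65.33 = 73.67→74) → #14384A
80%: (38 − 30.4 = 7.6→8, 105 − 84 = 21→21, 139 − 111.2 = 27.8→28) → #08151C

#215C7A, #163C4F, #14384A, #08151C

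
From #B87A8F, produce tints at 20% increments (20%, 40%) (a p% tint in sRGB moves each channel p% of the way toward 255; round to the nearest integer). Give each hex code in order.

#C695A5, #D4AFBC

#B87A8F is rgb(184, 122, 143).
20%: (184 + 14.2 = 198.2→198, 122 + 26.6 = 148.6→149, 143 + 22.4 = 165.4→165) → #C695A5
40%: (184 + 28.4 = 212.4→212, 122 + 53.2 = 175.2→175, 143 + 44.8 = 187.8→188) → #D4AFBC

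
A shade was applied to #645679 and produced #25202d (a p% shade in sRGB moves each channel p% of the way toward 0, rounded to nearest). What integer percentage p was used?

63%

#645679 is rgb(100, 86, 121); #25202d is rgb(37, 32, 45).
On the B channel (widest range): 45 ≈ 121 + (p/100)(0 − 121), so p ≈ 100×(45 − 121)/(0 − 121) = -7600/-121 = 62.81.
p = 63 reproduces all three channels after rounding.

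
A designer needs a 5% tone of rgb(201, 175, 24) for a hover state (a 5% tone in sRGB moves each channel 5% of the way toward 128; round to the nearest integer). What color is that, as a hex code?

Lerp each channel 5% toward 128:
  R: 201 + 0.05×(128−201) = 201 − 3.65 = 197.35 → 197
  G: 175 − 2.35 = 172.65 → 173
  B: 24 + 5.2 = 29.2 → 29
rgb(197, 173, 29) = #c5ad1d.

#c5ad1d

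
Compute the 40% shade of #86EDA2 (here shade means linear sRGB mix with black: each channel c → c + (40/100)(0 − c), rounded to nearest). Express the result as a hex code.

#508E61

#86EDA2 is rgb(134, 237, 162).
Lerp each channel 40% toward 0:
  R: 134 + 0.4×(0−134) = 134 − 53.6 = 80.4 → 80
  G: 237 + 0.4×(0−237) = 237 − 94.8 = 142.2 → 142
  B: 162 − 64.8 = 97.2 → 97
rgb(80, 142, 97) = #508E61.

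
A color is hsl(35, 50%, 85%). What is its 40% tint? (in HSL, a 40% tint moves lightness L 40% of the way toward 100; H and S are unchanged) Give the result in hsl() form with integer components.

hsl(35, 50%, 91%)

L moves 40% from 85 toward 100: 85 + 6 = 91 → 91.
H and S are unchanged.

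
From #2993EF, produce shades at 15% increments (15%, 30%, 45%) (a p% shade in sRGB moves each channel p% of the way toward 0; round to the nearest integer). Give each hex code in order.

#2993EF is rgb(41, 147, 239).
15%: (41 − 6.15 = 34.85→35, 147 − 22.05 = 124.95→125, 239 − 35.85 = 203.15→203) → #237DCB
30%: (41 − 12.3 = 28.7→29, 147 − 44.1 = 102.9→103, 239 − 71.7 = 167.3→167) → #1D67A7
45%: (41 − 18.45 = 22.55→23, 147 − 66.15 = 80.85→81, 239 − 107.55 = 131.45→131) → #175183

#237DCB, #1D67A7, #175183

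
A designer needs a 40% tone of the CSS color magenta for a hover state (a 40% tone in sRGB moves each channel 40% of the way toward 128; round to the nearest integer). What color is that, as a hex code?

#CC33CC

CSS magenta is rgb(255, 0, 255).
Lerp each channel 40% toward 128:
  R: 255 + 0.4×(128−255) = 255 − 50.8 = 204.2 → 204
  G: 0 + 0.4×(128−0) = 0 + 51.2 = 51.2 → 51
  B: 255 + 0.4×(128−255) = 255 − 50.8 = 204.2 → 204
rgb(204, 51, 204) = #CC33CC.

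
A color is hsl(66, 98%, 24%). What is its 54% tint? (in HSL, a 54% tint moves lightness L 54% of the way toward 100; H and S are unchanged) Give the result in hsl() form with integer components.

L moves 54% from 24 toward 100: 24 + 41.04 = 65.04 → 65.
H and S are unchanged.

hsl(66, 98%, 65%)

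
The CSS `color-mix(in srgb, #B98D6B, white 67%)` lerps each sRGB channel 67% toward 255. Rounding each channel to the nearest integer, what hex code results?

#B98D6B is rgb(185, 141, 107).
Lerp each channel 67% toward 255:
  R: 185 + 46.9 = 231.9 → 232
  G: 141 + 76.38 = 217.38 → 217
  B: 107 + 0.67×(255−107) = 107 + 99.16 = 206.16 → 206
rgb(232, 217, 206) = #E8D9CE.

#E8D9CE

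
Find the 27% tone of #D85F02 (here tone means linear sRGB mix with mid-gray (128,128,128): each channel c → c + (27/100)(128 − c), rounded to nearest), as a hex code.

#D85F02 is rgb(216, 95, 2).
A 27% tone moves each channel 27% toward 128:
  R: 216 + 0.27×(128−216) = 216 − 23.76 = 192.24 → 192
  G: 95 + 8.91 = 103.91 → 104
  B: 2 + 0.27×(128−2) = 2 + 34.02 = 36.02 → 36
rgb(192, 104, 36) = #C06824.

#C06824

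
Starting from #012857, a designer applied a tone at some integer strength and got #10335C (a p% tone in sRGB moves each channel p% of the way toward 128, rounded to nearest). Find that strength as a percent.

#012857 is rgb(1, 40, 87); #10335C is rgb(16, 51, 92).
On the R channel (widest range): 16 ≈ 1 + (p/100)(128 − 1), so p ≈ 100×(16 − 1)/(128 − 1) = 1500/127 = 11.81.
p = 12 reproduces all three channels after rounding.

12%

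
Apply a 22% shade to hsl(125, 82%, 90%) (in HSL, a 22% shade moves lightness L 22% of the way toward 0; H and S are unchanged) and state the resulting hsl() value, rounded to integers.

hsl(125, 82%, 70%)

L moves 22% from 90 toward 0: 90 − 19.8 = 70.2 → 70.
H and S are unchanged.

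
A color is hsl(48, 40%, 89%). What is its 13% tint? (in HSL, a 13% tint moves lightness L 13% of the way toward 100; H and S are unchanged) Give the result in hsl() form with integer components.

hsl(48, 40%, 90%)

L moves 13% from 89 toward 100: 89 + 1.43 = 90.43 → 90.
H and S are unchanged.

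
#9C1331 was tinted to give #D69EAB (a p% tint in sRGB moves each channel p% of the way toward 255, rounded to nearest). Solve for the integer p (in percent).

59%

#9C1331 is rgb(156, 19, 49); #D69EAB is rgb(214, 158, 171).
On the G channel (widest range): 158 ≈ 19 + (p/100)(255 − 19), so p ≈ 100×(158 − 19)/(255 − 19) = 13900/236 = 58.90.
p = 59 reproduces all three channels after rounding.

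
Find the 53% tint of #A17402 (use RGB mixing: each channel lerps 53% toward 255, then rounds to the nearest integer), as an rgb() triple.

#A17402 is rgb(161, 116, 2).
A 53% tint moves each channel 53% toward 255:
  R: 161 + 0.53×(255−161) = 161 + 49.82 = 210.82 → 211
  G: 116 + 0.53×(255−116) = 116 + 73.67 = 189.67 → 190
  B: 2 + 0.53×(255−2) = 2 + 134.09 = 136.09 → 136

rgb(211, 190, 136)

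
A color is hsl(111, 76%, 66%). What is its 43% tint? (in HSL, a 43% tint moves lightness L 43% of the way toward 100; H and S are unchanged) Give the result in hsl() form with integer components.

hsl(111, 76%, 81%)

L moves 43% from 66 toward 100: 66 + 14.62 = 80.62 → 81.
H and S are unchanged.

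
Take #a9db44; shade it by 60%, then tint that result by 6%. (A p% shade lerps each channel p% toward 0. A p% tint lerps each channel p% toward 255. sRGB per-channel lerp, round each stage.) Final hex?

#a9db44 is rgb(169, 219, 68).
Lerp each channel 60% toward 0:
  R: 169 + 0.6×(0−169) = 169 − 101.4 = 67.6 → 68
  G: 219 + 0.6×(0−219) = 219 − 131.4 = 87.6 → 88
  B: 68 − 40.8 = 27.2 → 27
After the shade: rgb(68, 88, 27) = #44581b.
Lerp each channel 6% toward 255:
  R: 68 + 0.06×(255−68) = 68 + 11.22 = 79.22 → 79
  G: 88 + 10.02 = 98.02 → 98
  B: 27 + 13.68 = 40.68 → 41
rgb(79, 98, 41) = #4f6229.

#4f6229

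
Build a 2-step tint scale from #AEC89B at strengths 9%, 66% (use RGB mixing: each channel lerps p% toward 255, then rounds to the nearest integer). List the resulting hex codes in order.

#AEC89B is rgb(174, 200, 155).
9%: (174 + 7.29 = 181.29→181, 200 + 4.95 = 204.95→205, 155 + 9 = 164→164) → #B5CDA4
66%: (174 + 53.46 = 227.46→227, 200 + 36.3 = 236.3→236, 155 + 66 = 221→221) → #E3ECDD

#B5CDA4, #E3ECDD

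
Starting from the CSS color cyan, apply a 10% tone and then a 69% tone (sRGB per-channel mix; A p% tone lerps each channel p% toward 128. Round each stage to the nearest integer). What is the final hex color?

CSS cyan is rgb(0, 255, 255).
Lerp each channel 10% toward 128:
  R: 0 + 0.1×(128−0) = 0 + 12.8 = 12.8 → 13
  G: 255 + 0.1×(128−255) = 255 − 12.7 = 242.3 → 242
  B: 255 + 0.1×(128−255) = 255 − 12.7 = 242.3 → 242
After the tone: rgb(13, 242, 242) = #0DF2F2.
A 69% tone moves each channel 69% toward 128:
  R: 13 + 0.69×(128−13) = 13 + 79.35 = 92.35 → 92
  G: 242 + 0.69×(128−242) = 242 − 78.66 = 163.34 → 163
  B: 242 + 0.69×(128−242) = 242 − 78.66 = 163.34 → 163
rgb(92, 163, 163) = #5CA3A3.

#5CA3A3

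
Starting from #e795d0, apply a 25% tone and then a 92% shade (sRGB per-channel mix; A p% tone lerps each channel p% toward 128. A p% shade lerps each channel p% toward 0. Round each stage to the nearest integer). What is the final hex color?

#100c0f

#e795d0 is rgb(231, 149, 208).
Per channel, c → c + 0.25(128 − c):
  R: 231 − 25.75 = 205.25 → 205
  G: 149 + 0.25×(128−149) = 149 − 5.25 = 143.75 → 144
  B: 208 + 0.25×(128−208) = 208 − 20 = 188 → 188
After the tone: rgb(205, 144, 188) = #cd90bc.
A 92% shade moves each channel 92% toward 0:
  R: 205 + 0.92×(0−205) = 205 − 188.6 = 16.4 → 16
  G: 144 + 0.92×(0−144) = 144 − 132.48 = 11.52 → 12
  B: 188 − 172.96 = 15.04 → 15
rgb(16, 12, 15) = #100c0f.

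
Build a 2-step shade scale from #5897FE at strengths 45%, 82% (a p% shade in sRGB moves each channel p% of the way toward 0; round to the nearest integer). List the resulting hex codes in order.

#30538C, #101B2E

#5897FE is rgb(88, 151, 254).
45%: (88 − 39.6 = 48.4→48, 151 − 67.95 = 83.05→83, 254 − 114.3 = 139.7→140) → #30538C
82%: (88 − 72.16 = 15.84→16, 151 − 123.82 = 27.18→27, 254 − 208.28 = 45.72→46) → #101B2E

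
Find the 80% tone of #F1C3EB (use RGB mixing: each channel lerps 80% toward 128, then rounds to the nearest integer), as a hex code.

#F1C3EB is rgb(241, 195, 235).
Lerp each channel 80% toward 128:
  R: 241 − 90.4 = 150.6 → 151
  G: 195 + 0.8×(128−195) = 195 − 53.6 = 141.4 → 141
  B: 235 + 0.8×(128−235) = 235 − 85.6 = 149.4 → 149
rgb(151, 141, 149) = #978D95.

#978D95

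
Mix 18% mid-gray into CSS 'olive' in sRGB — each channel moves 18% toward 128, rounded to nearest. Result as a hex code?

CSS olive is rgb(128, 128, 0).
An 18% tone moves each channel 18% toward 128:
  R: 128 + 0 = 128 → 128
  G: 128 + 0.18×(128−128) = 128 + 0 = 128 → 128
  B: 0 + 0.18×(128−0) = 0 + 23.04 = 23.04 → 23
rgb(128, 128, 23) = #808017.

#808017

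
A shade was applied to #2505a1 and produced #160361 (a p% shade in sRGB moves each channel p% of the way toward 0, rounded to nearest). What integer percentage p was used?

40%

#2505a1 is rgb(37, 5, 161); #160361 is rgb(22, 3, 97).
On the B channel (widest range): 97 ≈ 161 + (p/100)(0 − 161), so p ≈ 100×(97 − 161)/(0 − 161) = -6400/-161 = 39.75.
p = 40 reproduces all three channels after rounding.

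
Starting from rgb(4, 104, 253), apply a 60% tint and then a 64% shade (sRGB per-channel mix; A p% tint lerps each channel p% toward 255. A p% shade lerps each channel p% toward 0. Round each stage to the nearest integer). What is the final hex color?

#38465B

A 60% tint moves each channel 60% toward 255:
  R: 4 + 0.6×(255−4) = 4 + 150.6 = 154.6 → 155
  G: 104 + 90.6 = 194.6 → 195
  B: 253 + 1.2 = 254.2 → 254
After the tint: rgb(155, 195, 254) = #9BC3FE.
A 64% shade moves each channel 64% toward 0:
  R: 155 + 0.64×(0−155) = 155 − 99.2 = 55.8 → 56
  G: 195 − 124.8 = 70.2 → 70
  B: 254 + 0.64×(0−254) = 254 − 162.56 = 91.44 → 91
rgb(56, 70, 91) = #38465B.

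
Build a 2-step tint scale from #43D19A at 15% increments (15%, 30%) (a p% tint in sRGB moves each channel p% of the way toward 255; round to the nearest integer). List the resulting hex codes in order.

#5FD8A9, #7BDFB8

#43D19A is rgb(67, 209, 154).
15%: (67 + 28.2 = 95.2→95, 209 + 6.9 = 215.9→216, 154 + 15.15 = 169.15→169) → #5FD8A9
30%: (67 + 56.4 = 123.4→123, 209 + 13.8 = 222.8→223, 154 + 30.3 = 184.3→184) → #7BDFB8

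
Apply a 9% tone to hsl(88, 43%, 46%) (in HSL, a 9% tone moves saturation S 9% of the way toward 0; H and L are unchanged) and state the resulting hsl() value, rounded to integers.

hsl(88, 39%, 46%)

S moves 9% from 43 toward 0: 43 − 3.87 = 39.13 → 39.
H and L are unchanged.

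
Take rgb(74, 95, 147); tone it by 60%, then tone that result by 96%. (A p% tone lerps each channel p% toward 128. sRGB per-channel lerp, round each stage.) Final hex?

#7f7f80

Per channel, c → c + 0.6(128 − c):
  R: 74 + 0.6×(128−74) = 74 + 32.4 = 106.4 → 106
  G: 95 + 19.8 = 114.8 → 115
  B: 147 + 0.6×(128−147) = 147 − 11.4 = 135.6 → 136
After the tone: rgb(106, 115, 136) = #6a7388.
A 96% tone moves each channel 96% toward 128:
  R: 106 + 0.96×(128−106) = 106 + 21.12 = 127.12 → 127
  G: 115 + 12.48 = 127.48 → 127
  B: 136 + 0.96×(128−136) = 136 − 7.68 = 128.32 → 128
rgb(127, 127, 128) = #7f7f80.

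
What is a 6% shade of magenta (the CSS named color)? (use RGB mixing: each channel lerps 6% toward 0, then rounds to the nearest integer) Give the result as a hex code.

#F000F0

CSS magenta is rgb(255, 0, 255).
A 6% shade moves each channel 6% toward 0:
  R: 255 + 0.06×(0−255) = 255 − 15.3 = 239.7 → 240
  G: 0 + 0 = 0 → 0
  B: 255 − 15.3 = 239.7 → 240
rgb(240, 0, 240) = #F000F0.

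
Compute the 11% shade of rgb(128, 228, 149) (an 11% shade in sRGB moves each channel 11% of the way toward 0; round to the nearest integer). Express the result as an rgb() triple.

rgb(114, 203, 133)

Per channel, c → c + 0.11(0 − c):
  R: 128 − 14.08 = 113.92 → 114
  G: 228 + 0.11×(0−228) = 228 − 25.08 = 202.92 → 203
  B: 149 + 0.11×(0−149) = 149 − 16.39 = 132.61 → 133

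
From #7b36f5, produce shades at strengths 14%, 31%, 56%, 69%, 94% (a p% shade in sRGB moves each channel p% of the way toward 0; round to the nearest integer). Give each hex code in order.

#7b36f5 is rgb(123, 54, 245).
14%: (123 − 17.22 = 105.78→106, 54 − 7.56 = 46.44→46, 245 − 34.3 = 210.7→211) → #6a2ed3
31%: (123 − 38.13 = 84.87→85, 54 − 16.74 = 37.26→37, 245 − 75.95 = 169.05→169) → #5525a9
56%: (123 − 68.88 = 54.12→54, 54 − 30.24 = 23.76→24, 245 − 137.2 = 107.8→108) → #36186c
69%: (123 − 84.87 = 38.13→38, 54 − 37.26 = 16.74→17, 245 − 169.05 = 75.95→76) → #26114c
94%: (123 − 115.62 = 7.38→7, 54 − 50.76 = 3.24→3, 245 − 230.3 = 14.7→15) → #07030f

#6a2ed3, #5525a9, #36186c, #26114c, #07030f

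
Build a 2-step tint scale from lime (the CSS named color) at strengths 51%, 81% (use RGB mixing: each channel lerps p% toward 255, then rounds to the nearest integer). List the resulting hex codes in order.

#82ff82, #cfffcf

CSS lime is rgb(0, 255, 0).
51%: (0 + 130.05 = 130.05→130, 255→255, 0 + 130.05 = 130.05→130) → #82ff82
81%: (0 + 206.55 = 206.55→207, 255→255, 0 + 206.55 = 206.55→207) → #cfffcf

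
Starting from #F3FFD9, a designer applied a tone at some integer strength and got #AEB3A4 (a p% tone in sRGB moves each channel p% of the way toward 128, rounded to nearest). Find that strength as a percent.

60%

#F3FFD9 is rgb(243, 255, 217); #AEB3A4 is rgb(174, 179, 164).
On the G channel (widest range): 179 ≈ 255 + (p/100)(128 − 255), so p ≈ 100×(179 − 255)/(128 − 255) = -7600/-127 = 59.84.
p = 60 reproduces all three channels after rounding.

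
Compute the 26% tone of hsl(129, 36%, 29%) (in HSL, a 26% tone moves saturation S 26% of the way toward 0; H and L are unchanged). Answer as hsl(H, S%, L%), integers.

S moves 26% from 36 toward 0: 36 − 9.36 = 26.64 → 27.
H and L are unchanged.

hsl(129, 27%, 29%)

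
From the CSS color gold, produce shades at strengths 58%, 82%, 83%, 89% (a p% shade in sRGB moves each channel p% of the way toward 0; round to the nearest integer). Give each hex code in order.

#6B5A00, #2E2700, #2B2500, #1C1800

CSS gold is rgb(255, 215, 0).
58%: (255 − 147.9 = 107.1→107, 215 − 124.7 = 90.3→90, 0→0) → #6B5A00
82%: (255 − 209.1 = 45.9→46, 215 − 176.3 = 38.7→39, 0→0) → #2E2700
83%: (255 − 211.65 = 43.35→43, 215 − 178.45 = 36.55→37, 0→0) → #2B2500
89%: (255 − 226.95 = 28.05→28, 215 − 191.35 = 23.65→24, 0→0) → #1C1800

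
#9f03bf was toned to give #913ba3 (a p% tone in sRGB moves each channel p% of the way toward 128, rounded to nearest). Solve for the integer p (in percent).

#9f03bf is rgb(159, 3, 191); #913ba3 is rgb(145, 59, 163).
On the G channel (widest range): 59 ≈ 3 + (p/100)(128 − 3), so p ≈ 100×(59 − 3)/(128 − 3) = 5600/125 = 44.80.
p = 45 reproduces all three channels after rounding.

45%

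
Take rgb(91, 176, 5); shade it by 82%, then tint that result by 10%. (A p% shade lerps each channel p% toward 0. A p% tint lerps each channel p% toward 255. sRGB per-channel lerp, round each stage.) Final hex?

Lerp each channel 82% toward 0:
  R: 91 − 74.62 = 16.38 → 16
  G: 176 + 0.82×(0−176) = 176 − 144.32 = 31.68 → 32
  B: 5 + 0.82×(0−5) = 5 − 4.1 = 0.9 → 1
After the shade: rgb(16, 32, 1) = #102001.
Lerp each channel 10% toward 255:
  R: 16 + 0.1×(255−16) = 16 + 23.9 = 39.9 → 40
  G: 32 + 0.1×(255−32) = 32 + 22.3 = 54.3 → 54
  B: 1 + 25.4 = 26.4 → 26
rgb(40, 54, 26) = #28361A.

#28361A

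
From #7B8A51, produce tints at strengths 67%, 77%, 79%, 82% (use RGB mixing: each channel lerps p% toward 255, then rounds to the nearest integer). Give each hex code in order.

#7B8A51 is rgb(123, 138, 81).
67%: (123 + 88.44 = 211.44→211, 138 + 78.39 = 216.39→216, 81 + 116.58 = 197.58→198) → #D3D8C6
77%: (123 + 101.64 = 224.64→225, 138 + 90.09 = 228.09→228, 81 + 133.98 = 214.98→215) → #E1E4D7
79%: (123 + 104.28 = 227.28→227, 138 + 92.43 = 230.43→230, 81 + 137.46 = 218.46→218) → #E3E6DA
82%: (123 + 108.24 = 231.24→231, 138 + 95.94 = 233.94→234, 81 + 142.68 = 223.68→224) → #E7EAE0

#D3D8C6, #E1E4D7, #E3E6DA, #E7EAE0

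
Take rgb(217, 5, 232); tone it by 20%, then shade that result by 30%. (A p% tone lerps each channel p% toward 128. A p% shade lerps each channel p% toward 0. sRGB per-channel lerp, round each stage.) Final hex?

#8b1594

Lerp each channel 20% toward 128:
  R: 217 + 0.2×(128−217) = 217 − 17.8 = 199.2 → 199
  G: 5 + 24.6 = 29.6 → 30
  B: 232 − 20.8 = 211.2 → 211
After the tone: rgb(199, 30, 211) = #c71ed3.
Per channel, c → c + 0.3(0 − c):
  R: 199 + 0.3×(0−199) = 199 − 59.7 = 139.3 → 139
  G: 30 + 0.3×(0−30) = 30 − 9 = 21 → 21
  B: 211 − 63.3 = 147.7 → 148
rgb(139, 21, 148) = #8b1594.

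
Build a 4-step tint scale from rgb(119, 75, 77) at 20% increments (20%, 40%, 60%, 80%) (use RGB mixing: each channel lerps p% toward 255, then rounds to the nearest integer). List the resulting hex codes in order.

20%: (119 + 27.2 = 146.2→146, 75 + 36 = 111→111, 77 + 35.6 = 112.6→113) → #926f71
40%: (119 + 54.4 = 173.4→173, 75 + 72 = 147→147, 77 + 71.2 = 148.2→148) → #ad9394
60%: (119 + 81.6 = 200.6→201, 75 + 108 = 183→183, 77 + 106.8 = 183.8→184) → #c9b7b8
80%: (119 + 108.8 = 227.8→228, 75 + 144 = 219→219, 77 + 142.4 = 219.4→219) → #e4dbdb

#926f71, #ad9394, #c9b7b8, #e4dbdb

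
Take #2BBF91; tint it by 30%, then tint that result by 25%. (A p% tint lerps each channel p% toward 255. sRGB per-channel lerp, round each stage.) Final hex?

#2BBF91 is rgb(43, 191, 145).
Lerp each channel 30% toward 255:
  R: 43 + 0.3×(255−43) = 43 + 63.6 = 106.6 → 107
  G: 191 + 19.2 = 210.2 → 210
  B: 145 + 0.3×(255−145) = 145 + 33 = 178 → 178
After the tint: rgb(107, 210, 178) = #6BD2B2.
Per channel, c → c + 0.25(255 − c):
  R: 107 + 0.25×(255−107) = 107 + 37 = 144 → 144
  G: 210 + 0.25×(255−210) = 210 + 11.25 = 221.25 → 221
  B: 178 + 0.25×(255−178) = 178 + 19.25 = 197.25 → 197
rgb(144, 221, 197) = #90DDC5.

#90DDC5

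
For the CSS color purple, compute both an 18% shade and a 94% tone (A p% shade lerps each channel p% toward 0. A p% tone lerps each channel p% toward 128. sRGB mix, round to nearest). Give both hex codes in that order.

#690069, #807880

CSS purple is rgb(128, 0, 128).
18% shade:
  R: 128 + 0.18×(0−128) = 128 − 23.04 = 104.96 → 105
  G: 0 + 0.18×(0−0) = 0 + 0 = 0 → 0
  B: 128 + 0.18×(0−128) = 128 − 23.04 = 104.96 → 105
  → #690069
94% tone:
  R: 128 + 0 = 128 → 128
  G: 0 + 120.32 = 120.32 → 120
  B: 128 + 0.94×(128−128) = 128 + 0 = 128 → 128
  → #807880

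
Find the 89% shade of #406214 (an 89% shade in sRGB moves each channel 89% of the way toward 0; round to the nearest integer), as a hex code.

#070B02

#406214 is rgb(64, 98, 20).
An 89% shade moves each channel 89% toward 0:
  R: 64 − 56.96 = 7.04 → 7
  G: 98 − 87.22 = 10.78 → 11
  B: 20 + 0.89×(0−20) = 20 − 17.8 = 2.2 → 2
rgb(7, 11, 2) = #070B02.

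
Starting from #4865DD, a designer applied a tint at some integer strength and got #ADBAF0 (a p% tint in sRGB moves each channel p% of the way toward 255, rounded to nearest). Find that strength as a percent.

#4865DD is rgb(72, 101, 221); #ADBAF0 is rgb(173, 186, 240).
On the R channel (widest range): 173 ≈ 72 + (p/100)(255 − 72), so p ≈ 100×(173 − 72)/(255 − 72) = 10100/183 = 55.19.
p = 55 reproduces all three channels after rounding.

55%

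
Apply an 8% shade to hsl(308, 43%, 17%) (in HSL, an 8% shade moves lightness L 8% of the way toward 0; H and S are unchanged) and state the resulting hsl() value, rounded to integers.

L moves 8% from 17 toward 0: 17 − 1.36 = 15.64 → 16.
H and S are unchanged.

hsl(308, 43%, 16%)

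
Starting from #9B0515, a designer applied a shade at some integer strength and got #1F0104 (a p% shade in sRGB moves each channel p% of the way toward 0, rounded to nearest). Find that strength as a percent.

#9B0515 is rgb(155, 5, 21); #1F0104 is rgb(31, 1, 4).
On the R channel (widest range): 31 ≈ 155 + (p/100)(0 − 155), so p ≈ 100×(31 − 155)/(0 − 155) = -12400/-155 = 80.00.
p = 80 reproduces all three channels after rounding.

80%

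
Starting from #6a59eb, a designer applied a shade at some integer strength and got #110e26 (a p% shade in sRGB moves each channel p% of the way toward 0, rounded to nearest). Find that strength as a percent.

#6a59eb is rgb(106, 89, 235); #110e26 is rgb(17, 14, 38).
On the B channel (widest range): 38 ≈ 235 + (p/100)(0 − 235), so p ≈ 100×(38 − 235)/(0 − 235) = -19700/-235 = 83.83.
p = 84 reproduces all three channels after rounding.

84%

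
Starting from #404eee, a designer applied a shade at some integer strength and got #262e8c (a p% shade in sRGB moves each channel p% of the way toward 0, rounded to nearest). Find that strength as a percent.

#404eee is rgb(64, 78, 238); #262e8c is rgb(38, 46, 140).
On the B channel (widest range): 140 ≈ 238 + (p/100)(0 − 238), so p ≈ 100×(140 − 238)/(0 − 238) = -9800/-238 = 41.18.
p = 41 reproduces all three channels after rounding.

41%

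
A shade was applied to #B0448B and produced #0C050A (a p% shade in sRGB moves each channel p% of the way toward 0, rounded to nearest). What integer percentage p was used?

#B0448B is rgb(176, 68, 139); #0C050A is rgb(12, 5, 10).
On the R channel (widest range): 12 ≈ 176 + (p/100)(0 − 176), so p ≈ 100×(12 − 176)/(0 − 176) = -16400/-176 = 93.18.
p = 93 reproduces all three channels after rounding.

93%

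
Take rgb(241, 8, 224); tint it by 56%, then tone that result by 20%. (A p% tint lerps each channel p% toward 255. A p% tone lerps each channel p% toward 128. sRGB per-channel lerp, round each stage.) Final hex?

A 56% tint moves each channel 56% toward 255:
  R: 241 + 7.84 = 248.84 → 249
  G: 8 + 138.32 = 146.32 → 146
  B: 224 + 0.56×(255−224) = 224 + 17.36 = 241.36 → 241
After the tint: rgb(249, 146, 241) = #f992f1.
A 20% tone moves each channel 20% toward 128:
  R: 249 − 24.2 = 224.8 → 225
  G: 146 + 0.2×(128−146) = 146 − 3.6 = 142.4 → 142
  B: 241 + 0.2×(128−241) = 241 − 22.6 = 218.4 → 218
rgb(225, 142, 218) = #e18eda.

#e18eda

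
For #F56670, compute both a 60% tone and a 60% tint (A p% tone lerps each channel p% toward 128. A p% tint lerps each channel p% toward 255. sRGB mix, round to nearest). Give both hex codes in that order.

#AF767A, #FBC2C6

#F56670 is rgb(245, 102, 112).
60% tone:
  R: 245 + 0.6×(128−245) = 245 − 70.2 = 174.8 → 175
  G: 102 + 0.6×(128−102) = 102 + 15.6 = 117.6 → 118
  B: 112 + 9.6 = 121.6 → 122
  → #AF767A
60% tint:
  R: 245 + 0.6×(255−245) = 245 + 6 = 251 → 251
  G: 102 + 0.6×(255−102) = 102 + 91.8 = 193.8 → 194
  B: 112 + 85.8 = 197.8 → 198
  → #FBC2C6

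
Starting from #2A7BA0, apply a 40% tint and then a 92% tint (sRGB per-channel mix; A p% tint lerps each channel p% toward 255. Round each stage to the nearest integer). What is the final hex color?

#F5F9FA

#2A7BA0 is rgb(42, 123, 160).
A 40% tint moves each channel 40% toward 255:
  R: 42 + 0.4×(255−42) = 42 + 85.2 = 127.2 → 127
  G: 123 + 52.8 = 175.8 → 176
  B: 160 + 0.4×(255−160) = 160 + 38 = 198 → 198
After the tint: rgb(127, 176, 198) = #7FB0C6.
Lerp each channel 92% toward 255:
  R: 127 + 117.76 = 244.76 → 245
  G: 176 + 72.68 = 248.68 → 249
  B: 198 + 0.92×(255−198) = 198 + 52.44 = 250.44 → 250
rgb(245, 249, 250) = #F5F9FA.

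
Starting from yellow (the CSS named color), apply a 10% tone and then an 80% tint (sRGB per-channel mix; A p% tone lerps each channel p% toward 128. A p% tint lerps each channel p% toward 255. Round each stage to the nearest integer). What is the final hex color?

CSS yellow is rgb(255, 255, 0).
Per channel, c → c + 0.1(128 − c):
  R: 255 + 0.1×(128−255) = 255 − 12.7 = 242.3 → 242
  G: 255 + 0.1×(128−255) = 255 − 12.7 = 242.3 → 242
  B: 0 + 0.1×(128−0) = 0 + 12.8 = 12.8 → 13
After the tone: rgb(242, 242, 13) = #F2F20D.
Lerp each channel 80% toward 255:
  R: 242 + 0.8×(255−242) = 242 + 10.4 = 252.4 → 252
  G: 242 + 0.8×(255−242) = 242 + 10.4 = 252.4 → 252
  B: 13 + 193.6 = 206.6 → 207
rgb(252, 252, 207) = #FCFCCF.

#FCFCCF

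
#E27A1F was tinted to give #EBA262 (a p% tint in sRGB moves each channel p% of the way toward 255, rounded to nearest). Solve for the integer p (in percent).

#E27A1F is rgb(226, 122, 31); #EBA262 is rgb(235, 162, 98).
On the B channel (widest range): 98 ≈ 31 + (p/100)(255 − 31), so p ≈ 100×(98 − 31)/(255 − 31) = 6700/224 = 29.91.
p = 30 reproduces all three channels after rounding.

30%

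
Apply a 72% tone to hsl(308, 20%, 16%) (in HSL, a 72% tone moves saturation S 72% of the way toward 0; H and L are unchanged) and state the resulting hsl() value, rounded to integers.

S moves 72% from 20 toward 0: 20 − 14.4 = 5.6 → 6.
H and L are unchanged.

hsl(308, 6%, 16%)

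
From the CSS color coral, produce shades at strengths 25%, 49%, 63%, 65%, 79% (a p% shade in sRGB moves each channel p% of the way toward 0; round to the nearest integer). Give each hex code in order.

CSS coral is rgb(255, 127, 80).
25%: (255 − 63.75 = 191.25→191, 127 − 31.75 = 95.25→95, 80 − 20 = 60→60) → #BF5F3C
49%: (255 − 124.95 = 130.05→130, 127 − 62.23 = 64.77→65, 80 − 39.2 = 40.8→41) → #824129
63%: (255 − 160.65 = 94.35→94, 127 − 80.01 = 46.99→47, 80 − 50.4 = 29.6→30) → #5E2F1E
65%: (255 − 165.75 = 89.25→89, 127 − 82.55 = 44.45→44, 80 − 52 = 28→28) → #592C1C
79%: (255 − 201.45 = 53.55→54, 127 − 100.33 = 26.67→27, 80 − 63.2 = 16.8→17) → #361B11

#BF5F3C, #824129, #5E2F1E, #592C1C, #361B11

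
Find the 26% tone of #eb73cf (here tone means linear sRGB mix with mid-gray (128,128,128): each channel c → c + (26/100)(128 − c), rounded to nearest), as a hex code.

#eb73cf is rgb(235, 115, 207).
Lerp each channel 26% toward 128:
  R: 235 + 0.26×(128−235) = 235 − 27.82 = 207.18 → 207
  G: 115 + 0.26×(128−115) = 115 + 3.38 = 118.38 → 118
  B: 207 − 20.54 = 186.46 → 186
rgb(207, 118, 186) = #cf76ba.

#cf76ba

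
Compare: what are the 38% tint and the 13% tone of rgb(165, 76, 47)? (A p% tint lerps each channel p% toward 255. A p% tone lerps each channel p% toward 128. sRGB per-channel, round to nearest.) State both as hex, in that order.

#c7907e, #a0533a

38% tint:
  R: 165 + 0.38×(255−165) = 165 + 34.2 = 199.2 → 199
  G: 76 + 0.38×(255−76) = 76 + 68.02 = 144.02 → 144
  B: 47 + 0.38×(255−47) = 47 + 79.04 = 126.04 → 126
  → #c7907e
13% tone:
  R: 165 − 4.81 = 160.19 → 160
  G: 76 + 0.13×(128−76) = 76 + 6.76 = 82.76 → 83
  B: 47 + 0.13×(128−47) = 47 + 10.53 = 57.53 → 58
  → #a0533a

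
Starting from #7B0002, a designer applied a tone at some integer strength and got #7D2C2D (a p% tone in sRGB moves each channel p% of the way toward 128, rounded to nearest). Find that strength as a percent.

#7B0002 is rgb(123, 0, 2); #7D2C2D is rgb(125, 44, 45).
On the G channel (widest range): 44 ≈ 0 + (p/100)(128 − 0), so p ≈ 100×(44 − 0)/(128 − 0) = 4400/128 = 34.38.
p = 34 reproduces all three channels after rounding.

34%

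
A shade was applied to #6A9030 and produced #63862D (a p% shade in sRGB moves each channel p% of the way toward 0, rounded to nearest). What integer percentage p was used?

#6A9030 is rgb(106, 144, 48); #63862D is rgb(99, 134, 45).
On the G channel (widest range): 134 ≈ 144 + (p/100)(0 − 144), so p ≈ 100×(134 − 144)/(0 − 144) = -1000/-144 = 6.94.
p = 7 reproduces all three channels after rounding.

7%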